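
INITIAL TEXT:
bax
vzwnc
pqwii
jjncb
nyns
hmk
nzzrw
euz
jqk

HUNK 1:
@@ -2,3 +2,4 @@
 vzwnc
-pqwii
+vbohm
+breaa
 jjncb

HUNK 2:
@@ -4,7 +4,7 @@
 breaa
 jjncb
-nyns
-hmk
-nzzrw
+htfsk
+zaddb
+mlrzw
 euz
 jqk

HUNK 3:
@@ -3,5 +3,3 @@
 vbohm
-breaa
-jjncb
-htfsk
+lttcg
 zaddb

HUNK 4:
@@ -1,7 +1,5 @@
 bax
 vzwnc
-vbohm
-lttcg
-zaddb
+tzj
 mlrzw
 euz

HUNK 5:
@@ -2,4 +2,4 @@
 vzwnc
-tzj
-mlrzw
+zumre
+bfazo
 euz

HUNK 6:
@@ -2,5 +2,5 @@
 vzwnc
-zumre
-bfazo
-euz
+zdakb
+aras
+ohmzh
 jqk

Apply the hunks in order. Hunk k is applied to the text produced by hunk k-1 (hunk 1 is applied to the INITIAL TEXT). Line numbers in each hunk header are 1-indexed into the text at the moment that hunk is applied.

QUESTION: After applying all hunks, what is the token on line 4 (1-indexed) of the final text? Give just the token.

Hunk 1: at line 2 remove [pqwii] add [vbohm,breaa] -> 10 lines: bax vzwnc vbohm breaa jjncb nyns hmk nzzrw euz jqk
Hunk 2: at line 4 remove [nyns,hmk,nzzrw] add [htfsk,zaddb,mlrzw] -> 10 lines: bax vzwnc vbohm breaa jjncb htfsk zaddb mlrzw euz jqk
Hunk 3: at line 3 remove [breaa,jjncb,htfsk] add [lttcg] -> 8 lines: bax vzwnc vbohm lttcg zaddb mlrzw euz jqk
Hunk 4: at line 1 remove [vbohm,lttcg,zaddb] add [tzj] -> 6 lines: bax vzwnc tzj mlrzw euz jqk
Hunk 5: at line 2 remove [tzj,mlrzw] add [zumre,bfazo] -> 6 lines: bax vzwnc zumre bfazo euz jqk
Hunk 6: at line 2 remove [zumre,bfazo,euz] add [zdakb,aras,ohmzh] -> 6 lines: bax vzwnc zdakb aras ohmzh jqk
Final line 4: aras

Answer: aras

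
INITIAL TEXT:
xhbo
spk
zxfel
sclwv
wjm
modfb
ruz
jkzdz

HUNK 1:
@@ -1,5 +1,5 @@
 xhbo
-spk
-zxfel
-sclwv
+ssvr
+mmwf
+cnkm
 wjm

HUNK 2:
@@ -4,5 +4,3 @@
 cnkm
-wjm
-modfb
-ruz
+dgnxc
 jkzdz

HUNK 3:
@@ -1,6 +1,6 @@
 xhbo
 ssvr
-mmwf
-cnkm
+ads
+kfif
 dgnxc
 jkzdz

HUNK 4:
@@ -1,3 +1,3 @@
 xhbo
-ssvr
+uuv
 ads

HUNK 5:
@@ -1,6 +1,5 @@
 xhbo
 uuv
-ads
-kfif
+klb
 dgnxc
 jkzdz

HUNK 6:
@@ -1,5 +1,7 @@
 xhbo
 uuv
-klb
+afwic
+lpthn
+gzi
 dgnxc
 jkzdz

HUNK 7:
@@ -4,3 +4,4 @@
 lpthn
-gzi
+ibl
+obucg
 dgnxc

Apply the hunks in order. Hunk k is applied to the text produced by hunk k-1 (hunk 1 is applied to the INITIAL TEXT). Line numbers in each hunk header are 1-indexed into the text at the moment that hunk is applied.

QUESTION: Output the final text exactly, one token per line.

Hunk 1: at line 1 remove [spk,zxfel,sclwv] add [ssvr,mmwf,cnkm] -> 8 lines: xhbo ssvr mmwf cnkm wjm modfb ruz jkzdz
Hunk 2: at line 4 remove [wjm,modfb,ruz] add [dgnxc] -> 6 lines: xhbo ssvr mmwf cnkm dgnxc jkzdz
Hunk 3: at line 1 remove [mmwf,cnkm] add [ads,kfif] -> 6 lines: xhbo ssvr ads kfif dgnxc jkzdz
Hunk 4: at line 1 remove [ssvr] add [uuv] -> 6 lines: xhbo uuv ads kfif dgnxc jkzdz
Hunk 5: at line 1 remove [ads,kfif] add [klb] -> 5 lines: xhbo uuv klb dgnxc jkzdz
Hunk 6: at line 1 remove [klb] add [afwic,lpthn,gzi] -> 7 lines: xhbo uuv afwic lpthn gzi dgnxc jkzdz
Hunk 7: at line 4 remove [gzi] add [ibl,obucg] -> 8 lines: xhbo uuv afwic lpthn ibl obucg dgnxc jkzdz

Answer: xhbo
uuv
afwic
lpthn
ibl
obucg
dgnxc
jkzdz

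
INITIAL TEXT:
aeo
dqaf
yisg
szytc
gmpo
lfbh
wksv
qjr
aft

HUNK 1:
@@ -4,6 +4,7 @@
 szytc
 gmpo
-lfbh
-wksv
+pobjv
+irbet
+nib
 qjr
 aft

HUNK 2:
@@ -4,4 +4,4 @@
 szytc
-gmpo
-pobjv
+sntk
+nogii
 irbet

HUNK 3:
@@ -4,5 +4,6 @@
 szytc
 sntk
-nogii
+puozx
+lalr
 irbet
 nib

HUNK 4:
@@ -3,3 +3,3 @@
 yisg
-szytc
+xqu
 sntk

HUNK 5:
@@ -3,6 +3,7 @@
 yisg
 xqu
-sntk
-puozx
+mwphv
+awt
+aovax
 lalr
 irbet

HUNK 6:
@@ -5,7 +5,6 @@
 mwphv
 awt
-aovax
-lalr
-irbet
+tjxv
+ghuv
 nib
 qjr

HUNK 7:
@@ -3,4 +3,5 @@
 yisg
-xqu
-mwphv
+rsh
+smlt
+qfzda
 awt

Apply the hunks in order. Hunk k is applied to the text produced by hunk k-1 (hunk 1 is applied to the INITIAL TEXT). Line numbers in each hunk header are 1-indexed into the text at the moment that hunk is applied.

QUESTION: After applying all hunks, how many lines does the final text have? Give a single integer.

Hunk 1: at line 4 remove [lfbh,wksv] add [pobjv,irbet,nib] -> 10 lines: aeo dqaf yisg szytc gmpo pobjv irbet nib qjr aft
Hunk 2: at line 4 remove [gmpo,pobjv] add [sntk,nogii] -> 10 lines: aeo dqaf yisg szytc sntk nogii irbet nib qjr aft
Hunk 3: at line 4 remove [nogii] add [puozx,lalr] -> 11 lines: aeo dqaf yisg szytc sntk puozx lalr irbet nib qjr aft
Hunk 4: at line 3 remove [szytc] add [xqu] -> 11 lines: aeo dqaf yisg xqu sntk puozx lalr irbet nib qjr aft
Hunk 5: at line 3 remove [sntk,puozx] add [mwphv,awt,aovax] -> 12 lines: aeo dqaf yisg xqu mwphv awt aovax lalr irbet nib qjr aft
Hunk 6: at line 5 remove [aovax,lalr,irbet] add [tjxv,ghuv] -> 11 lines: aeo dqaf yisg xqu mwphv awt tjxv ghuv nib qjr aft
Hunk 7: at line 3 remove [xqu,mwphv] add [rsh,smlt,qfzda] -> 12 lines: aeo dqaf yisg rsh smlt qfzda awt tjxv ghuv nib qjr aft
Final line count: 12

Answer: 12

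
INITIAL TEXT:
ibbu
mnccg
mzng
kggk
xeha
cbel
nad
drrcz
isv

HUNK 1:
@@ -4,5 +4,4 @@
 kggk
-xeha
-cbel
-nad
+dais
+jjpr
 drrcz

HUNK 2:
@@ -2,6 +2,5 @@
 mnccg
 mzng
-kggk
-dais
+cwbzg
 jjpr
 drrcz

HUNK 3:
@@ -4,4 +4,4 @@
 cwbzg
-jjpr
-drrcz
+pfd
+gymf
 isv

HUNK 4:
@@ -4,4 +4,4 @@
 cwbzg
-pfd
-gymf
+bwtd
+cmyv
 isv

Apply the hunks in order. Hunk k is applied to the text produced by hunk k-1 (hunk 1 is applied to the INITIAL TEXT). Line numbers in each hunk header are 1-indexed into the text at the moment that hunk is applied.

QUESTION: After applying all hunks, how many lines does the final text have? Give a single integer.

Answer: 7

Derivation:
Hunk 1: at line 4 remove [xeha,cbel,nad] add [dais,jjpr] -> 8 lines: ibbu mnccg mzng kggk dais jjpr drrcz isv
Hunk 2: at line 2 remove [kggk,dais] add [cwbzg] -> 7 lines: ibbu mnccg mzng cwbzg jjpr drrcz isv
Hunk 3: at line 4 remove [jjpr,drrcz] add [pfd,gymf] -> 7 lines: ibbu mnccg mzng cwbzg pfd gymf isv
Hunk 4: at line 4 remove [pfd,gymf] add [bwtd,cmyv] -> 7 lines: ibbu mnccg mzng cwbzg bwtd cmyv isv
Final line count: 7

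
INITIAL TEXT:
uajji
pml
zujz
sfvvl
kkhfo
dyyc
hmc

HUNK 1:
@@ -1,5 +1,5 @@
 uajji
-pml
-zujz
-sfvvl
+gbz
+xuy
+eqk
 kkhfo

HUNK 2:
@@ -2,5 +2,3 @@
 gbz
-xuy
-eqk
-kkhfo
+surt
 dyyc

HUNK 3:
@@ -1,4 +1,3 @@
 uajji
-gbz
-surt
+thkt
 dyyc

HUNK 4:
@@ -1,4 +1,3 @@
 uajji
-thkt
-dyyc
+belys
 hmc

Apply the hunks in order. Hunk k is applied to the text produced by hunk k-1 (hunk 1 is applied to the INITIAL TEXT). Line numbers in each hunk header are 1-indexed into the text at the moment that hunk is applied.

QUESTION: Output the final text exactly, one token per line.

Answer: uajji
belys
hmc

Derivation:
Hunk 1: at line 1 remove [pml,zujz,sfvvl] add [gbz,xuy,eqk] -> 7 lines: uajji gbz xuy eqk kkhfo dyyc hmc
Hunk 2: at line 2 remove [xuy,eqk,kkhfo] add [surt] -> 5 lines: uajji gbz surt dyyc hmc
Hunk 3: at line 1 remove [gbz,surt] add [thkt] -> 4 lines: uajji thkt dyyc hmc
Hunk 4: at line 1 remove [thkt,dyyc] add [belys] -> 3 lines: uajji belys hmc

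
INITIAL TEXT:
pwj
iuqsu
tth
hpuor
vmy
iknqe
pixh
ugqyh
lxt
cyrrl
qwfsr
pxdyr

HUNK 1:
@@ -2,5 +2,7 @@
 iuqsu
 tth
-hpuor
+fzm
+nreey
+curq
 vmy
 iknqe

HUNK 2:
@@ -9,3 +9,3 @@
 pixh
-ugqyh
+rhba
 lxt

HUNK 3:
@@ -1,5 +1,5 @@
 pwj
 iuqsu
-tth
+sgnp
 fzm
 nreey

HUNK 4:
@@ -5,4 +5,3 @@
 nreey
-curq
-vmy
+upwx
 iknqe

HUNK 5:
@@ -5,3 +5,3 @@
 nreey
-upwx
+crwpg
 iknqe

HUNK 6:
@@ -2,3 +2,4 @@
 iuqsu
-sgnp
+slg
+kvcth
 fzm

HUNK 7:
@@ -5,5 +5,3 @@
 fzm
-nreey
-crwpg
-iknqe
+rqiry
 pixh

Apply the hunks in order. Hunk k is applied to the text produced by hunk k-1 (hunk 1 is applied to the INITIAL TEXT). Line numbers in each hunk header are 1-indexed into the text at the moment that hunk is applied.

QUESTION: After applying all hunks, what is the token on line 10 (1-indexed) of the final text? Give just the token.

Hunk 1: at line 2 remove [hpuor] add [fzm,nreey,curq] -> 14 lines: pwj iuqsu tth fzm nreey curq vmy iknqe pixh ugqyh lxt cyrrl qwfsr pxdyr
Hunk 2: at line 9 remove [ugqyh] add [rhba] -> 14 lines: pwj iuqsu tth fzm nreey curq vmy iknqe pixh rhba lxt cyrrl qwfsr pxdyr
Hunk 3: at line 1 remove [tth] add [sgnp] -> 14 lines: pwj iuqsu sgnp fzm nreey curq vmy iknqe pixh rhba lxt cyrrl qwfsr pxdyr
Hunk 4: at line 5 remove [curq,vmy] add [upwx] -> 13 lines: pwj iuqsu sgnp fzm nreey upwx iknqe pixh rhba lxt cyrrl qwfsr pxdyr
Hunk 5: at line 5 remove [upwx] add [crwpg] -> 13 lines: pwj iuqsu sgnp fzm nreey crwpg iknqe pixh rhba lxt cyrrl qwfsr pxdyr
Hunk 6: at line 2 remove [sgnp] add [slg,kvcth] -> 14 lines: pwj iuqsu slg kvcth fzm nreey crwpg iknqe pixh rhba lxt cyrrl qwfsr pxdyr
Hunk 7: at line 5 remove [nreey,crwpg,iknqe] add [rqiry] -> 12 lines: pwj iuqsu slg kvcth fzm rqiry pixh rhba lxt cyrrl qwfsr pxdyr
Final line 10: cyrrl

Answer: cyrrl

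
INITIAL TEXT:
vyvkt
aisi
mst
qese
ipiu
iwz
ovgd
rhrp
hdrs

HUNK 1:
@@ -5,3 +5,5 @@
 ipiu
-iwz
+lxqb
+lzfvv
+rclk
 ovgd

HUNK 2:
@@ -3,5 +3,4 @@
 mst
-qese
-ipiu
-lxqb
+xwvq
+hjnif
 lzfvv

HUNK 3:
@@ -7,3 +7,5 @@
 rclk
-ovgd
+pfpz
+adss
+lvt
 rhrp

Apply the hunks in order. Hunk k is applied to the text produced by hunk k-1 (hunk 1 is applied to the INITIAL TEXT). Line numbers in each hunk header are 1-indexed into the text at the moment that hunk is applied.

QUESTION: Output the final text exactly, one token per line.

Hunk 1: at line 5 remove [iwz] add [lxqb,lzfvv,rclk] -> 11 lines: vyvkt aisi mst qese ipiu lxqb lzfvv rclk ovgd rhrp hdrs
Hunk 2: at line 3 remove [qese,ipiu,lxqb] add [xwvq,hjnif] -> 10 lines: vyvkt aisi mst xwvq hjnif lzfvv rclk ovgd rhrp hdrs
Hunk 3: at line 7 remove [ovgd] add [pfpz,adss,lvt] -> 12 lines: vyvkt aisi mst xwvq hjnif lzfvv rclk pfpz adss lvt rhrp hdrs

Answer: vyvkt
aisi
mst
xwvq
hjnif
lzfvv
rclk
pfpz
adss
lvt
rhrp
hdrs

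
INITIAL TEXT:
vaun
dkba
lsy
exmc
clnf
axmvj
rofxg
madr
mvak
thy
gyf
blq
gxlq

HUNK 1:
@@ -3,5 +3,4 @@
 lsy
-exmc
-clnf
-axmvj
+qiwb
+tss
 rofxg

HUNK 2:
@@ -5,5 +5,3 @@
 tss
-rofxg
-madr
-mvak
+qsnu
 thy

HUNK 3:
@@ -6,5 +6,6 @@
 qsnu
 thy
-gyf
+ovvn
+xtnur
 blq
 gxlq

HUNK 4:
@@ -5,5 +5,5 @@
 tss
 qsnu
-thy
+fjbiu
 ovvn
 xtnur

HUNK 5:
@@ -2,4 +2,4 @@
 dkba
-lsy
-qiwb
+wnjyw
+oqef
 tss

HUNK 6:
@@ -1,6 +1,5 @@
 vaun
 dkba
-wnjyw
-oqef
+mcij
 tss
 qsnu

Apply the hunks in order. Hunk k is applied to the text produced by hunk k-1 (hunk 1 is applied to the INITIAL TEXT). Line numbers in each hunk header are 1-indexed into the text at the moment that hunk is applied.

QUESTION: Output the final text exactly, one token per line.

Answer: vaun
dkba
mcij
tss
qsnu
fjbiu
ovvn
xtnur
blq
gxlq

Derivation:
Hunk 1: at line 3 remove [exmc,clnf,axmvj] add [qiwb,tss] -> 12 lines: vaun dkba lsy qiwb tss rofxg madr mvak thy gyf blq gxlq
Hunk 2: at line 5 remove [rofxg,madr,mvak] add [qsnu] -> 10 lines: vaun dkba lsy qiwb tss qsnu thy gyf blq gxlq
Hunk 3: at line 6 remove [gyf] add [ovvn,xtnur] -> 11 lines: vaun dkba lsy qiwb tss qsnu thy ovvn xtnur blq gxlq
Hunk 4: at line 5 remove [thy] add [fjbiu] -> 11 lines: vaun dkba lsy qiwb tss qsnu fjbiu ovvn xtnur blq gxlq
Hunk 5: at line 2 remove [lsy,qiwb] add [wnjyw,oqef] -> 11 lines: vaun dkba wnjyw oqef tss qsnu fjbiu ovvn xtnur blq gxlq
Hunk 6: at line 1 remove [wnjyw,oqef] add [mcij] -> 10 lines: vaun dkba mcij tss qsnu fjbiu ovvn xtnur blq gxlq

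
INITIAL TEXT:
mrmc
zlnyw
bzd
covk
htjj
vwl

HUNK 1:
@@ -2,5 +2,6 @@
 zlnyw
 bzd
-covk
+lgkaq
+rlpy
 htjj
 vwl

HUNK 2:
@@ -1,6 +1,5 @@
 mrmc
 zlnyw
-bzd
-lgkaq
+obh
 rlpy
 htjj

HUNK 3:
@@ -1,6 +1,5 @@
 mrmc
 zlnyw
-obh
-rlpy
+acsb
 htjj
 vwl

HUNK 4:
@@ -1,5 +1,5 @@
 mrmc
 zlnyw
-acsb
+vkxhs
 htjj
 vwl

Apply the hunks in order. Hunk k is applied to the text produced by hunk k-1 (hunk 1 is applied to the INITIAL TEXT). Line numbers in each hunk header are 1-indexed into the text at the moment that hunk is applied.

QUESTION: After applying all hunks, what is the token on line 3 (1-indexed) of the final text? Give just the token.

Hunk 1: at line 2 remove [covk] add [lgkaq,rlpy] -> 7 lines: mrmc zlnyw bzd lgkaq rlpy htjj vwl
Hunk 2: at line 1 remove [bzd,lgkaq] add [obh] -> 6 lines: mrmc zlnyw obh rlpy htjj vwl
Hunk 3: at line 1 remove [obh,rlpy] add [acsb] -> 5 lines: mrmc zlnyw acsb htjj vwl
Hunk 4: at line 1 remove [acsb] add [vkxhs] -> 5 lines: mrmc zlnyw vkxhs htjj vwl
Final line 3: vkxhs

Answer: vkxhs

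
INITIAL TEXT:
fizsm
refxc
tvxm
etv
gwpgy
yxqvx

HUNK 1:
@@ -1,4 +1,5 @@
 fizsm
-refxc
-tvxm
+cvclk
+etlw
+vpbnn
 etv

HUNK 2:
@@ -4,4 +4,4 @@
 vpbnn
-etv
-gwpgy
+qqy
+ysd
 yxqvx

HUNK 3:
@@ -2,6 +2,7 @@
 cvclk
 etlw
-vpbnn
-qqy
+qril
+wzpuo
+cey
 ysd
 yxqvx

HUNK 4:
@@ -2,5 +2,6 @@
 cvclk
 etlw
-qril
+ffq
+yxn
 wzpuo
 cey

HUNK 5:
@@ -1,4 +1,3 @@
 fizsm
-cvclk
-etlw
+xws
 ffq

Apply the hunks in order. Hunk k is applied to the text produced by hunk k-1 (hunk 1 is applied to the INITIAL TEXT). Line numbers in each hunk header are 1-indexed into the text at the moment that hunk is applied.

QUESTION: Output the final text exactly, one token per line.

Hunk 1: at line 1 remove [refxc,tvxm] add [cvclk,etlw,vpbnn] -> 7 lines: fizsm cvclk etlw vpbnn etv gwpgy yxqvx
Hunk 2: at line 4 remove [etv,gwpgy] add [qqy,ysd] -> 7 lines: fizsm cvclk etlw vpbnn qqy ysd yxqvx
Hunk 3: at line 2 remove [vpbnn,qqy] add [qril,wzpuo,cey] -> 8 lines: fizsm cvclk etlw qril wzpuo cey ysd yxqvx
Hunk 4: at line 2 remove [qril] add [ffq,yxn] -> 9 lines: fizsm cvclk etlw ffq yxn wzpuo cey ysd yxqvx
Hunk 5: at line 1 remove [cvclk,etlw] add [xws] -> 8 lines: fizsm xws ffq yxn wzpuo cey ysd yxqvx

Answer: fizsm
xws
ffq
yxn
wzpuo
cey
ysd
yxqvx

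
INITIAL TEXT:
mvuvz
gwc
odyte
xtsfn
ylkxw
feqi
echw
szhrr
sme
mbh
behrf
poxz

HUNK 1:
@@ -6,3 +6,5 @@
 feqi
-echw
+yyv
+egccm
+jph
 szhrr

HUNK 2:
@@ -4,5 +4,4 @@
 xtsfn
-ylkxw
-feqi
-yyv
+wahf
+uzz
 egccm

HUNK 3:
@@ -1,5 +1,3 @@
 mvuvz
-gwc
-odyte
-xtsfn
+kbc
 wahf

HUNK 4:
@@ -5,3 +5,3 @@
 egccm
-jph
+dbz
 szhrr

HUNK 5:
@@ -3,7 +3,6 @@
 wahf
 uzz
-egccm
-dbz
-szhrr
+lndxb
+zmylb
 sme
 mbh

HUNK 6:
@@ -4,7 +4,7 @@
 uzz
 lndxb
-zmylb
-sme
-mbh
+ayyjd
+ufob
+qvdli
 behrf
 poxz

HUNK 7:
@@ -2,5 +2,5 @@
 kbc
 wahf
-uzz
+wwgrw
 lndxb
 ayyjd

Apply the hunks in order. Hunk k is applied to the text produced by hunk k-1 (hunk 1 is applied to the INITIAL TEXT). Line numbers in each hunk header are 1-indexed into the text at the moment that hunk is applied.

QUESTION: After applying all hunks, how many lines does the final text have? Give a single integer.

Answer: 10

Derivation:
Hunk 1: at line 6 remove [echw] add [yyv,egccm,jph] -> 14 lines: mvuvz gwc odyte xtsfn ylkxw feqi yyv egccm jph szhrr sme mbh behrf poxz
Hunk 2: at line 4 remove [ylkxw,feqi,yyv] add [wahf,uzz] -> 13 lines: mvuvz gwc odyte xtsfn wahf uzz egccm jph szhrr sme mbh behrf poxz
Hunk 3: at line 1 remove [gwc,odyte,xtsfn] add [kbc] -> 11 lines: mvuvz kbc wahf uzz egccm jph szhrr sme mbh behrf poxz
Hunk 4: at line 5 remove [jph] add [dbz] -> 11 lines: mvuvz kbc wahf uzz egccm dbz szhrr sme mbh behrf poxz
Hunk 5: at line 3 remove [egccm,dbz,szhrr] add [lndxb,zmylb] -> 10 lines: mvuvz kbc wahf uzz lndxb zmylb sme mbh behrf poxz
Hunk 6: at line 4 remove [zmylb,sme,mbh] add [ayyjd,ufob,qvdli] -> 10 lines: mvuvz kbc wahf uzz lndxb ayyjd ufob qvdli behrf poxz
Hunk 7: at line 2 remove [uzz] add [wwgrw] -> 10 lines: mvuvz kbc wahf wwgrw lndxb ayyjd ufob qvdli behrf poxz
Final line count: 10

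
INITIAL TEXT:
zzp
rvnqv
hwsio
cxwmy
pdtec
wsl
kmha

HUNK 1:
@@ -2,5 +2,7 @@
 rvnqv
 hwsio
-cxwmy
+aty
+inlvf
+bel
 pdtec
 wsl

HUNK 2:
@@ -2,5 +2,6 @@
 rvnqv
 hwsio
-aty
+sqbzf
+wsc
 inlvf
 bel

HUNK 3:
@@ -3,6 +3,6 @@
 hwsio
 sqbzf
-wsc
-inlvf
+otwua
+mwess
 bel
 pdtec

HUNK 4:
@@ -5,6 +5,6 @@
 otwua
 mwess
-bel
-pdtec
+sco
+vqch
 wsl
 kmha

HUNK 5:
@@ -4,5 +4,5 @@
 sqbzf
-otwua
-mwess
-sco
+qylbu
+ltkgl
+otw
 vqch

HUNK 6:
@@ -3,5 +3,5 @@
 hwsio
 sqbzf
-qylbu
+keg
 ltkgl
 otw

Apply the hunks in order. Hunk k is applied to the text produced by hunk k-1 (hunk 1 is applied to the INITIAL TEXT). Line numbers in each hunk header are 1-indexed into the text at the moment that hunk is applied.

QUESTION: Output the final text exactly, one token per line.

Answer: zzp
rvnqv
hwsio
sqbzf
keg
ltkgl
otw
vqch
wsl
kmha

Derivation:
Hunk 1: at line 2 remove [cxwmy] add [aty,inlvf,bel] -> 9 lines: zzp rvnqv hwsio aty inlvf bel pdtec wsl kmha
Hunk 2: at line 2 remove [aty] add [sqbzf,wsc] -> 10 lines: zzp rvnqv hwsio sqbzf wsc inlvf bel pdtec wsl kmha
Hunk 3: at line 3 remove [wsc,inlvf] add [otwua,mwess] -> 10 lines: zzp rvnqv hwsio sqbzf otwua mwess bel pdtec wsl kmha
Hunk 4: at line 5 remove [bel,pdtec] add [sco,vqch] -> 10 lines: zzp rvnqv hwsio sqbzf otwua mwess sco vqch wsl kmha
Hunk 5: at line 4 remove [otwua,mwess,sco] add [qylbu,ltkgl,otw] -> 10 lines: zzp rvnqv hwsio sqbzf qylbu ltkgl otw vqch wsl kmha
Hunk 6: at line 3 remove [qylbu] add [keg] -> 10 lines: zzp rvnqv hwsio sqbzf keg ltkgl otw vqch wsl kmha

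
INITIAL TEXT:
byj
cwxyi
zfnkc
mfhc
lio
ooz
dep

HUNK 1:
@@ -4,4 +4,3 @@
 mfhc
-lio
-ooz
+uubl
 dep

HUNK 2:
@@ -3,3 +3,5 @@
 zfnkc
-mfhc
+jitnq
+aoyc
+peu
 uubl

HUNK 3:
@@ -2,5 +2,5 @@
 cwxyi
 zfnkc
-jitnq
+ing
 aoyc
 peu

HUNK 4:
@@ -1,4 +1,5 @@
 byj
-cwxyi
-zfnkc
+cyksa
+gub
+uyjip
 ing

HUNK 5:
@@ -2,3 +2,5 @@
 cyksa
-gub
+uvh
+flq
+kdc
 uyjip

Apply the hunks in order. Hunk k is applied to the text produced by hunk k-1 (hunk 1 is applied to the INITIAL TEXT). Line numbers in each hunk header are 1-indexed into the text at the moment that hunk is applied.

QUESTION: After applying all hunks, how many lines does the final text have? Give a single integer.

Hunk 1: at line 4 remove [lio,ooz] add [uubl] -> 6 lines: byj cwxyi zfnkc mfhc uubl dep
Hunk 2: at line 3 remove [mfhc] add [jitnq,aoyc,peu] -> 8 lines: byj cwxyi zfnkc jitnq aoyc peu uubl dep
Hunk 3: at line 2 remove [jitnq] add [ing] -> 8 lines: byj cwxyi zfnkc ing aoyc peu uubl dep
Hunk 4: at line 1 remove [cwxyi,zfnkc] add [cyksa,gub,uyjip] -> 9 lines: byj cyksa gub uyjip ing aoyc peu uubl dep
Hunk 5: at line 2 remove [gub] add [uvh,flq,kdc] -> 11 lines: byj cyksa uvh flq kdc uyjip ing aoyc peu uubl dep
Final line count: 11

Answer: 11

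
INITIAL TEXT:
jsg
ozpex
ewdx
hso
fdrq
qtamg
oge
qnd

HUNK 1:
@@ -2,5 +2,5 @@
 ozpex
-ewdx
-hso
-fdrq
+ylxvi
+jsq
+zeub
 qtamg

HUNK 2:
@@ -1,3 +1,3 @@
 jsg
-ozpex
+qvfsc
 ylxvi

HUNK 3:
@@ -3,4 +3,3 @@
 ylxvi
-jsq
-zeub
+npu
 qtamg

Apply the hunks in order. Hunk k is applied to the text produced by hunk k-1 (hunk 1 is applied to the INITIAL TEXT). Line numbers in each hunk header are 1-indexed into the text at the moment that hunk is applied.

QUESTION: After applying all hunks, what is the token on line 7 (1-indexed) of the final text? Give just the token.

Hunk 1: at line 2 remove [ewdx,hso,fdrq] add [ylxvi,jsq,zeub] -> 8 lines: jsg ozpex ylxvi jsq zeub qtamg oge qnd
Hunk 2: at line 1 remove [ozpex] add [qvfsc] -> 8 lines: jsg qvfsc ylxvi jsq zeub qtamg oge qnd
Hunk 3: at line 3 remove [jsq,zeub] add [npu] -> 7 lines: jsg qvfsc ylxvi npu qtamg oge qnd
Final line 7: qnd

Answer: qnd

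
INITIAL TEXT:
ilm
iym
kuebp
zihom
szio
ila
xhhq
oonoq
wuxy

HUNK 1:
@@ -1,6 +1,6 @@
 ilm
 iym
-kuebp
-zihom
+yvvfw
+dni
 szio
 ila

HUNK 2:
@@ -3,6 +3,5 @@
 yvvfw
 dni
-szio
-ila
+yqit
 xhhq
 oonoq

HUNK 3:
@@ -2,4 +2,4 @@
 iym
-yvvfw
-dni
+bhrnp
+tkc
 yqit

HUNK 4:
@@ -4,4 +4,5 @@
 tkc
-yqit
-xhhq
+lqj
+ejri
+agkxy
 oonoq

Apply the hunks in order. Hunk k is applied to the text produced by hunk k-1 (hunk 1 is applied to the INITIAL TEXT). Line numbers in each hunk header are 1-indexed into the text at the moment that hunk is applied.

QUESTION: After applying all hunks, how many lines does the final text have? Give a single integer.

Answer: 9

Derivation:
Hunk 1: at line 1 remove [kuebp,zihom] add [yvvfw,dni] -> 9 lines: ilm iym yvvfw dni szio ila xhhq oonoq wuxy
Hunk 2: at line 3 remove [szio,ila] add [yqit] -> 8 lines: ilm iym yvvfw dni yqit xhhq oonoq wuxy
Hunk 3: at line 2 remove [yvvfw,dni] add [bhrnp,tkc] -> 8 lines: ilm iym bhrnp tkc yqit xhhq oonoq wuxy
Hunk 4: at line 4 remove [yqit,xhhq] add [lqj,ejri,agkxy] -> 9 lines: ilm iym bhrnp tkc lqj ejri agkxy oonoq wuxy
Final line count: 9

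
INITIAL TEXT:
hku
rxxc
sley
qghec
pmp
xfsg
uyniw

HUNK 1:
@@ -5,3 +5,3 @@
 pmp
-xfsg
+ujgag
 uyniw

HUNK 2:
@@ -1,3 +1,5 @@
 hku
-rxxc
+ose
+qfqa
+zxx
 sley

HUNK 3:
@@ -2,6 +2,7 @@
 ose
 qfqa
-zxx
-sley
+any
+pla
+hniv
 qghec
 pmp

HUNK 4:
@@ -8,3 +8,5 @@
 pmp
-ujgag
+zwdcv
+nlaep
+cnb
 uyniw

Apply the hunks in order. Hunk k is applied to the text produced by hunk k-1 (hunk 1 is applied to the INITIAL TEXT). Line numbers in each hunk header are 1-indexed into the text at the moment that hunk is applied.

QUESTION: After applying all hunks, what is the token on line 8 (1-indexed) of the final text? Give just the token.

Hunk 1: at line 5 remove [xfsg] add [ujgag] -> 7 lines: hku rxxc sley qghec pmp ujgag uyniw
Hunk 2: at line 1 remove [rxxc] add [ose,qfqa,zxx] -> 9 lines: hku ose qfqa zxx sley qghec pmp ujgag uyniw
Hunk 3: at line 2 remove [zxx,sley] add [any,pla,hniv] -> 10 lines: hku ose qfqa any pla hniv qghec pmp ujgag uyniw
Hunk 4: at line 8 remove [ujgag] add [zwdcv,nlaep,cnb] -> 12 lines: hku ose qfqa any pla hniv qghec pmp zwdcv nlaep cnb uyniw
Final line 8: pmp

Answer: pmp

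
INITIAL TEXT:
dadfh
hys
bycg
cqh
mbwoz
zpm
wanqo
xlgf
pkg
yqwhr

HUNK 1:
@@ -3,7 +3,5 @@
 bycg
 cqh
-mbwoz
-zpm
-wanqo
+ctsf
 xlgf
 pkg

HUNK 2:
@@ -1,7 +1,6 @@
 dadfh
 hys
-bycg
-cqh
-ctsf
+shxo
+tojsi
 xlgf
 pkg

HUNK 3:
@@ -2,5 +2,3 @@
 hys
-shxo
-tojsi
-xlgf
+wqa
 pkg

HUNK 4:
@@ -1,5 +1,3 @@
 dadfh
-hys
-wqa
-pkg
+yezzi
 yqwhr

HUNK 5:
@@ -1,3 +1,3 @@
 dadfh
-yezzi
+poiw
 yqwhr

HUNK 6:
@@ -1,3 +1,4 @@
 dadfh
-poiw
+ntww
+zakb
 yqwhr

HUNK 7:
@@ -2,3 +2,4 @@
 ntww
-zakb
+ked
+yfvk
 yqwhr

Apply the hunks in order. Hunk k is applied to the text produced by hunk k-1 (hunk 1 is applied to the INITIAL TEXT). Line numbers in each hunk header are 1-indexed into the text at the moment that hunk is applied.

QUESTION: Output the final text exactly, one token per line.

Answer: dadfh
ntww
ked
yfvk
yqwhr

Derivation:
Hunk 1: at line 3 remove [mbwoz,zpm,wanqo] add [ctsf] -> 8 lines: dadfh hys bycg cqh ctsf xlgf pkg yqwhr
Hunk 2: at line 1 remove [bycg,cqh,ctsf] add [shxo,tojsi] -> 7 lines: dadfh hys shxo tojsi xlgf pkg yqwhr
Hunk 3: at line 2 remove [shxo,tojsi,xlgf] add [wqa] -> 5 lines: dadfh hys wqa pkg yqwhr
Hunk 4: at line 1 remove [hys,wqa,pkg] add [yezzi] -> 3 lines: dadfh yezzi yqwhr
Hunk 5: at line 1 remove [yezzi] add [poiw] -> 3 lines: dadfh poiw yqwhr
Hunk 6: at line 1 remove [poiw] add [ntww,zakb] -> 4 lines: dadfh ntww zakb yqwhr
Hunk 7: at line 2 remove [zakb] add [ked,yfvk] -> 5 lines: dadfh ntww ked yfvk yqwhr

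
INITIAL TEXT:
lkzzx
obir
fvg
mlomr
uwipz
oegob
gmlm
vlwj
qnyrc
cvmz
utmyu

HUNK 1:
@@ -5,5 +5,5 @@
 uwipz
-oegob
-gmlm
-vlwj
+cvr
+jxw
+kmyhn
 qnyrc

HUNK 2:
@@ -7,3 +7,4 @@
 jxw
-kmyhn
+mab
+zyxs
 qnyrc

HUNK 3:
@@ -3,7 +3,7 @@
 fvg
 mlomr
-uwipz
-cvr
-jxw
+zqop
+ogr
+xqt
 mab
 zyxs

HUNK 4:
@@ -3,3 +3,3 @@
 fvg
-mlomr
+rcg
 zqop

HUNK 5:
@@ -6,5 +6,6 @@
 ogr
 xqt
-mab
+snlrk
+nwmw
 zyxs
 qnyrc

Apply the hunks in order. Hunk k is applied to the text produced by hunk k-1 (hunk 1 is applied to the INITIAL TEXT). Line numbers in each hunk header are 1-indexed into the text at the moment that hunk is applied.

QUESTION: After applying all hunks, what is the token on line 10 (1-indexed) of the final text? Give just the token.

Hunk 1: at line 5 remove [oegob,gmlm,vlwj] add [cvr,jxw,kmyhn] -> 11 lines: lkzzx obir fvg mlomr uwipz cvr jxw kmyhn qnyrc cvmz utmyu
Hunk 2: at line 7 remove [kmyhn] add [mab,zyxs] -> 12 lines: lkzzx obir fvg mlomr uwipz cvr jxw mab zyxs qnyrc cvmz utmyu
Hunk 3: at line 3 remove [uwipz,cvr,jxw] add [zqop,ogr,xqt] -> 12 lines: lkzzx obir fvg mlomr zqop ogr xqt mab zyxs qnyrc cvmz utmyu
Hunk 4: at line 3 remove [mlomr] add [rcg] -> 12 lines: lkzzx obir fvg rcg zqop ogr xqt mab zyxs qnyrc cvmz utmyu
Hunk 5: at line 6 remove [mab] add [snlrk,nwmw] -> 13 lines: lkzzx obir fvg rcg zqop ogr xqt snlrk nwmw zyxs qnyrc cvmz utmyu
Final line 10: zyxs

Answer: zyxs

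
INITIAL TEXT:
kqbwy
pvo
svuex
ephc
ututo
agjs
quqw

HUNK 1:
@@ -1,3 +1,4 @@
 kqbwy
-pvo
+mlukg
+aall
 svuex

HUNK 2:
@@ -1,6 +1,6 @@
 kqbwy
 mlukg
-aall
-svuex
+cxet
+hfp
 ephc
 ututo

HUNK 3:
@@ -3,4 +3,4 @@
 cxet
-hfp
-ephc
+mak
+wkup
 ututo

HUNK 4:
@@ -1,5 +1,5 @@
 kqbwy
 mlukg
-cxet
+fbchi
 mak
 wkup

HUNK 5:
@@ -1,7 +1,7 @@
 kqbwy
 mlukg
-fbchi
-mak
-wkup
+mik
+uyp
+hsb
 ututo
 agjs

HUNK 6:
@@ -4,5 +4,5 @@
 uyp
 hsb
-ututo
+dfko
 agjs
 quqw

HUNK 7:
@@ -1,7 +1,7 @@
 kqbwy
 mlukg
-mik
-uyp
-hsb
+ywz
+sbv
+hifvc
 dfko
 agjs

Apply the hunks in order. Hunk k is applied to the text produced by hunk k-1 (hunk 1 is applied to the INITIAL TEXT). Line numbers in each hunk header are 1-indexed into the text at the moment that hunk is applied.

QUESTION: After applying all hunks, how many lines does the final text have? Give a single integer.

Hunk 1: at line 1 remove [pvo] add [mlukg,aall] -> 8 lines: kqbwy mlukg aall svuex ephc ututo agjs quqw
Hunk 2: at line 1 remove [aall,svuex] add [cxet,hfp] -> 8 lines: kqbwy mlukg cxet hfp ephc ututo agjs quqw
Hunk 3: at line 3 remove [hfp,ephc] add [mak,wkup] -> 8 lines: kqbwy mlukg cxet mak wkup ututo agjs quqw
Hunk 4: at line 1 remove [cxet] add [fbchi] -> 8 lines: kqbwy mlukg fbchi mak wkup ututo agjs quqw
Hunk 5: at line 1 remove [fbchi,mak,wkup] add [mik,uyp,hsb] -> 8 lines: kqbwy mlukg mik uyp hsb ututo agjs quqw
Hunk 6: at line 4 remove [ututo] add [dfko] -> 8 lines: kqbwy mlukg mik uyp hsb dfko agjs quqw
Hunk 7: at line 1 remove [mik,uyp,hsb] add [ywz,sbv,hifvc] -> 8 lines: kqbwy mlukg ywz sbv hifvc dfko agjs quqw
Final line count: 8

Answer: 8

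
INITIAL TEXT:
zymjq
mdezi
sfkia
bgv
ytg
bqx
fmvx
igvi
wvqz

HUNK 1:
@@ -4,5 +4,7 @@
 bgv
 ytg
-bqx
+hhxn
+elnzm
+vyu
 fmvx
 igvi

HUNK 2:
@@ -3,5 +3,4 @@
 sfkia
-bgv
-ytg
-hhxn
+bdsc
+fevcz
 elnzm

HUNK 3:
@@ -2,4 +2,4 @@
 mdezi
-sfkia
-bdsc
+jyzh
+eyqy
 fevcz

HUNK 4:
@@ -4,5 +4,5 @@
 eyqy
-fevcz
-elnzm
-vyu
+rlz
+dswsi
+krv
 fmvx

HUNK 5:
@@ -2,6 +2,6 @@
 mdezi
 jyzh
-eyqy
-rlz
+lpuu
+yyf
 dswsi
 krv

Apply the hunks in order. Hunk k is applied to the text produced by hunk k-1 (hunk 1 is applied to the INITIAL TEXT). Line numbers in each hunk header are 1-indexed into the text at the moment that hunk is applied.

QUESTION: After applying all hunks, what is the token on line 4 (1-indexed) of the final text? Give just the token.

Hunk 1: at line 4 remove [bqx] add [hhxn,elnzm,vyu] -> 11 lines: zymjq mdezi sfkia bgv ytg hhxn elnzm vyu fmvx igvi wvqz
Hunk 2: at line 3 remove [bgv,ytg,hhxn] add [bdsc,fevcz] -> 10 lines: zymjq mdezi sfkia bdsc fevcz elnzm vyu fmvx igvi wvqz
Hunk 3: at line 2 remove [sfkia,bdsc] add [jyzh,eyqy] -> 10 lines: zymjq mdezi jyzh eyqy fevcz elnzm vyu fmvx igvi wvqz
Hunk 4: at line 4 remove [fevcz,elnzm,vyu] add [rlz,dswsi,krv] -> 10 lines: zymjq mdezi jyzh eyqy rlz dswsi krv fmvx igvi wvqz
Hunk 5: at line 2 remove [eyqy,rlz] add [lpuu,yyf] -> 10 lines: zymjq mdezi jyzh lpuu yyf dswsi krv fmvx igvi wvqz
Final line 4: lpuu

Answer: lpuu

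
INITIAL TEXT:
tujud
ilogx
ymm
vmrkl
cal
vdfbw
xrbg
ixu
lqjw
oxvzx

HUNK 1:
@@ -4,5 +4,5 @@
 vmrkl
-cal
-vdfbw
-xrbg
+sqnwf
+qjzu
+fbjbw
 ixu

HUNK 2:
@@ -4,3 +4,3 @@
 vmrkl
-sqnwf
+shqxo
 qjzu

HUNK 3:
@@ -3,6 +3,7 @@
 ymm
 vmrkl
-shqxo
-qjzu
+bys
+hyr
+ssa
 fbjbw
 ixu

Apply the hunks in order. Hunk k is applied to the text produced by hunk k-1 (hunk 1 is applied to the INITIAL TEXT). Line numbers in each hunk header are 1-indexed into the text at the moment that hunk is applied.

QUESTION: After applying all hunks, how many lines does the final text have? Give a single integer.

Hunk 1: at line 4 remove [cal,vdfbw,xrbg] add [sqnwf,qjzu,fbjbw] -> 10 lines: tujud ilogx ymm vmrkl sqnwf qjzu fbjbw ixu lqjw oxvzx
Hunk 2: at line 4 remove [sqnwf] add [shqxo] -> 10 lines: tujud ilogx ymm vmrkl shqxo qjzu fbjbw ixu lqjw oxvzx
Hunk 3: at line 3 remove [shqxo,qjzu] add [bys,hyr,ssa] -> 11 lines: tujud ilogx ymm vmrkl bys hyr ssa fbjbw ixu lqjw oxvzx
Final line count: 11

Answer: 11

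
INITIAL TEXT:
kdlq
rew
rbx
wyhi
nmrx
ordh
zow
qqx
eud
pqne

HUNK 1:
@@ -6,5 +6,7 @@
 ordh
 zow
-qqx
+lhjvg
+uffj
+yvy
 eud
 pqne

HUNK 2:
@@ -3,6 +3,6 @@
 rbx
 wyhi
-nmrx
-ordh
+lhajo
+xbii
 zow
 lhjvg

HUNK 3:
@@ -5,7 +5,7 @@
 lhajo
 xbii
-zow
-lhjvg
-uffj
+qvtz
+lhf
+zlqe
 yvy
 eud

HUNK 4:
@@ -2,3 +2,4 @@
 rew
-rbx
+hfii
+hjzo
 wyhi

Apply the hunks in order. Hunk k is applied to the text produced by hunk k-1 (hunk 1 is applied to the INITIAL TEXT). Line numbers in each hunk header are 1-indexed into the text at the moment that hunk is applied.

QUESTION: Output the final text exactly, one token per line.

Answer: kdlq
rew
hfii
hjzo
wyhi
lhajo
xbii
qvtz
lhf
zlqe
yvy
eud
pqne

Derivation:
Hunk 1: at line 6 remove [qqx] add [lhjvg,uffj,yvy] -> 12 lines: kdlq rew rbx wyhi nmrx ordh zow lhjvg uffj yvy eud pqne
Hunk 2: at line 3 remove [nmrx,ordh] add [lhajo,xbii] -> 12 lines: kdlq rew rbx wyhi lhajo xbii zow lhjvg uffj yvy eud pqne
Hunk 3: at line 5 remove [zow,lhjvg,uffj] add [qvtz,lhf,zlqe] -> 12 lines: kdlq rew rbx wyhi lhajo xbii qvtz lhf zlqe yvy eud pqne
Hunk 4: at line 2 remove [rbx] add [hfii,hjzo] -> 13 lines: kdlq rew hfii hjzo wyhi lhajo xbii qvtz lhf zlqe yvy eud pqne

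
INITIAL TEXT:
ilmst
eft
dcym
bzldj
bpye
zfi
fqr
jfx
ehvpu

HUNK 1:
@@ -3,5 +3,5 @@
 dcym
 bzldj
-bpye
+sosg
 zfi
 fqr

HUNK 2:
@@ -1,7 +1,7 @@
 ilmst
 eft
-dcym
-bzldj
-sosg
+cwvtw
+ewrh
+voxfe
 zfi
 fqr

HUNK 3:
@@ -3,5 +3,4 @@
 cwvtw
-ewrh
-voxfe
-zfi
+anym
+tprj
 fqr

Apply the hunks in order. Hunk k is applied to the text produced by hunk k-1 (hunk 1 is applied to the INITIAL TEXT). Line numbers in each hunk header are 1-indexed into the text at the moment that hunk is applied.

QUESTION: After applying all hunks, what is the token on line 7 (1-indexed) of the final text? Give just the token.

Answer: jfx

Derivation:
Hunk 1: at line 3 remove [bpye] add [sosg] -> 9 lines: ilmst eft dcym bzldj sosg zfi fqr jfx ehvpu
Hunk 2: at line 1 remove [dcym,bzldj,sosg] add [cwvtw,ewrh,voxfe] -> 9 lines: ilmst eft cwvtw ewrh voxfe zfi fqr jfx ehvpu
Hunk 3: at line 3 remove [ewrh,voxfe,zfi] add [anym,tprj] -> 8 lines: ilmst eft cwvtw anym tprj fqr jfx ehvpu
Final line 7: jfx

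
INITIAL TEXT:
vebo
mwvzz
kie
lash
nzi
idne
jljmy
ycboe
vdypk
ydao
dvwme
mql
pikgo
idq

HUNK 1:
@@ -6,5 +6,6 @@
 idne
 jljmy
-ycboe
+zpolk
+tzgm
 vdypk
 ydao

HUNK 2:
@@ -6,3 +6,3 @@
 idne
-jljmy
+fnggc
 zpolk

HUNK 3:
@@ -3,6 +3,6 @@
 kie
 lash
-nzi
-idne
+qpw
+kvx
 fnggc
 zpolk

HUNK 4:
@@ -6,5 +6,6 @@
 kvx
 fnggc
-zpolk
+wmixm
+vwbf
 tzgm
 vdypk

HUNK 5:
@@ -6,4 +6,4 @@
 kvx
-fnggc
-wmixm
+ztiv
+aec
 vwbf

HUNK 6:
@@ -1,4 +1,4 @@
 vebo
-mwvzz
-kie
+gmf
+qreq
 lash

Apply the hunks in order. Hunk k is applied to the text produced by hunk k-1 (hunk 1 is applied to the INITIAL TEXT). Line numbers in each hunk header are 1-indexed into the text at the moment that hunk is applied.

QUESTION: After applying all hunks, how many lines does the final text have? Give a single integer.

Answer: 16

Derivation:
Hunk 1: at line 6 remove [ycboe] add [zpolk,tzgm] -> 15 lines: vebo mwvzz kie lash nzi idne jljmy zpolk tzgm vdypk ydao dvwme mql pikgo idq
Hunk 2: at line 6 remove [jljmy] add [fnggc] -> 15 lines: vebo mwvzz kie lash nzi idne fnggc zpolk tzgm vdypk ydao dvwme mql pikgo idq
Hunk 3: at line 3 remove [nzi,idne] add [qpw,kvx] -> 15 lines: vebo mwvzz kie lash qpw kvx fnggc zpolk tzgm vdypk ydao dvwme mql pikgo idq
Hunk 4: at line 6 remove [zpolk] add [wmixm,vwbf] -> 16 lines: vebo mwvzz kie lash qpw kvx fnggc wmixm vwbf tzgm vdypk ydao dvwme mql pikgo idq
Hunk 5: at line 6 remove [fnggc,wmixm] add [ztiv,aec] -> 16 lines: vebo mwvzz kie lash qpw kvx ztiv aec vwbf tzgm vdypk ydao dvwme mql pikgo idq
Hunk 6: at line 1 remove [mwvzz,kie] add [gmf,qreq] -> 16 lines: vebo gmf qreq lash qpw kvx ztiv aec vwbf tzgm vdypk ydao dvwme mql pikgo idq
Final line count: 16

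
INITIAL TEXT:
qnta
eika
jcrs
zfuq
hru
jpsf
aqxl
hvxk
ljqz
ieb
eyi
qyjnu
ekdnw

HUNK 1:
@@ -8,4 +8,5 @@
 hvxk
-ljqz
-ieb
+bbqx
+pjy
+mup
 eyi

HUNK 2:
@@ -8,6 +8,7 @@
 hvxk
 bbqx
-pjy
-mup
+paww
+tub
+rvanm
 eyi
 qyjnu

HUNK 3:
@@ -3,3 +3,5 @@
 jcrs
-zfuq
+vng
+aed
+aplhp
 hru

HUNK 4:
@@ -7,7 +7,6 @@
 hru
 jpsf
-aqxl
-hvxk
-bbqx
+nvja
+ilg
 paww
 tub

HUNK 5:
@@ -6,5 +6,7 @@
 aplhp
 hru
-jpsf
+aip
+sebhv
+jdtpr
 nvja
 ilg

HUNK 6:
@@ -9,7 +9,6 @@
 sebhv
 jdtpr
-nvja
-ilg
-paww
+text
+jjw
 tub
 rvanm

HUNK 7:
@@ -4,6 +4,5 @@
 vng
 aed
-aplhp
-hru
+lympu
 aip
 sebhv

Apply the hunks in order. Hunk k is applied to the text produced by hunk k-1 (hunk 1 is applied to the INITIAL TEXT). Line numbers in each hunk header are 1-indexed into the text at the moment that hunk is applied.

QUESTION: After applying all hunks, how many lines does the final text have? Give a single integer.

Answer: 16

Derivation:
Hunk 1: at line 8 remove [ljqz,ieb] add [bbqx,pjy,mup] -> 14 lines: qnta eika jcrs zfuq hru jpsf aqxl hvxk bbqx pjy mup eyi qyjnu ekdnw
Hunk 2: at line 8 remove [pjy,mup] add [paww,tub,rvanm] -> 15 lines: qnta eika jcrs zfuq hru jpsf aqxl hvxk bbqx paww tub rvanm eyi qyjnu ekdnw
Hunk 3: at line 3 remove [zfuq] add [vng,aed,aplhp] -> 17 lines: qnta eika jcrs vng aed aplhp hru jpsf aqxl hvxk bbqx paww tub rvanm eyi qyjnu ekdnw
Hunk 4: at line 7 remove [aqxl,hvxk,bbqx] add [nvja,ilg] -> 16 lines: qnta eika jcrs vng aed aplhp hru jpsf nvja ilg paww tub rvanm eyi qyjnu ekdnw
Hunk 5: at line 6 remove [jpsf] add [aip,sebhv,jdtpr] -> 18 lines: qnta eika jcrs vng aed aplhp hru aip sebhv jdtpr nvja ilg paww tub rvanm eyi qyjnu ekdnw
Hunk 6: at line 9 remove [nvja,ilg,paww] add [text,jjw] -> 17 lines: qnta eika jcrs vng aed aplhp hru aip sebhv jdtpr text jjw tub rvanm eyi qyjnu ekdnw
Hunk 7: at line 4 remove [aplhp,hru] add [lympu] -> 16 lines: qnta eika jcrs vng aed lympu aip sebhv jdtpr text jjw tub rvanm eyi qyjnu ekdnw
Final line count: 16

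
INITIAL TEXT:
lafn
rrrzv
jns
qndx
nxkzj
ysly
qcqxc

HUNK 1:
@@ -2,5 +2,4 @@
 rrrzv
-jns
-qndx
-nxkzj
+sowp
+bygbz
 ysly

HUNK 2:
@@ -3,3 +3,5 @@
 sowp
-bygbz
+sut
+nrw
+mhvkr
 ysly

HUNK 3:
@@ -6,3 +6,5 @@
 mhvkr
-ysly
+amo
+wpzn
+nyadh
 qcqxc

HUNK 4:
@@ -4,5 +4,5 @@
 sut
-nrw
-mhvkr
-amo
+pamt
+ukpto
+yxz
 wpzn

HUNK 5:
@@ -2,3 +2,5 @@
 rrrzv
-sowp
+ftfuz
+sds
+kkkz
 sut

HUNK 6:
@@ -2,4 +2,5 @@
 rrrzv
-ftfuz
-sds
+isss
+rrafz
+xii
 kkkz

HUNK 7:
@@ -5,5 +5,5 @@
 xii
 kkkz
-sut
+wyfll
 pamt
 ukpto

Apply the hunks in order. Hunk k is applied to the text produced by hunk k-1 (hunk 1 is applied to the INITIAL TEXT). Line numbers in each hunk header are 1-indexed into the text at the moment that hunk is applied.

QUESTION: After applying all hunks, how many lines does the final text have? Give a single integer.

Answer: 13

Derivation:
Hunk 1: at line 2 remove [jns,qndx,nxkzj] add [sowp,bygbz] -> 6 lines: lafn rrrzv sowp bygbz ysly qcqxc
Hunk 2: at line 3 remove [bygbz] add [sut,nrw,mhvkr] -> 8 lines: lafn rrrzv sowp sut nrw mhvkr ysly qcqxc
Hunk 3: at line 6 remove [ysly] add [amo,wpzn,nyadh] -> 10 lines: lafn rrrzv sowp sut nrw mhvkr amo wpzn nyadh qcqxc
Hunk 4: at line 4 remove [nrw,mhvkr,amo] add [pamt,ukpto,yxz] -> 10 lines: lafn rrrzv sowp sut pamt ukpto yxz wpzn nyadh qcqxc
Hunk 5: at line 2 remove [sowp] add [ftfuz,sds,kkkz] -> 12 lines: lafn rrrzv ftfuz sds kkkz sut pamt ukpto yxz wpzn nyadh qcqxc
Hunk 6: at line 2 remove [ftfuz,sds] add [isss,rrafz,xii] -> 13 lines: lafn rrrzv isss rrafz xii kkkz sut pamt ukpto yxz wpzn nyadh qcqxc
Hunk 7: at line 5 remove [sut] add [wyfll] -> 13 lines: lafn rrrzv isss rrafz xii kkkz wyfll pamt ukpto yxz wpzn nyadh qcqxc
Final line count: 13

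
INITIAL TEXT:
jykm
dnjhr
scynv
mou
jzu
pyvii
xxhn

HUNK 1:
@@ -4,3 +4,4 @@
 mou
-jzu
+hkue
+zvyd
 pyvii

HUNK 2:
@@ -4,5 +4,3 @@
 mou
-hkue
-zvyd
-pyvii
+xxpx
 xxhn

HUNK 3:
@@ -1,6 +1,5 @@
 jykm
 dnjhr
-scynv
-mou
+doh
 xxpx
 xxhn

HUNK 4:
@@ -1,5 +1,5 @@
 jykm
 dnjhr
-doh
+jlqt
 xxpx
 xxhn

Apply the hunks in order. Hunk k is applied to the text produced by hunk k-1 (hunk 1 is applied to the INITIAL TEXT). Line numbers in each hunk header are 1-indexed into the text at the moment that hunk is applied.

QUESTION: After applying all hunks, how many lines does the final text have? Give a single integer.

Hunk 1: at line 4 remove [jzu] add [hkue,zvyd] -> 8 lines: jykm dnjhr scynv mou hkue zvyd pyvii xxhn
Hunk 2: at line 4 remove [hkue,zvyd,pyvii] add [xxpx] -> 6 lines: jykm dnjhr scynv mou xxpx xxhn
Hunk 3: at line 1 remove [scynv,mou] add [doh] -> 5 lines: jykm dnjhr doh xxpx xxhn
Hunk 4: at line 1 remove [doh] add [jlqt] -> 5 lines: jykm dnjhr jlqt xxpx xxhn
Final line count: 5

Answer: 5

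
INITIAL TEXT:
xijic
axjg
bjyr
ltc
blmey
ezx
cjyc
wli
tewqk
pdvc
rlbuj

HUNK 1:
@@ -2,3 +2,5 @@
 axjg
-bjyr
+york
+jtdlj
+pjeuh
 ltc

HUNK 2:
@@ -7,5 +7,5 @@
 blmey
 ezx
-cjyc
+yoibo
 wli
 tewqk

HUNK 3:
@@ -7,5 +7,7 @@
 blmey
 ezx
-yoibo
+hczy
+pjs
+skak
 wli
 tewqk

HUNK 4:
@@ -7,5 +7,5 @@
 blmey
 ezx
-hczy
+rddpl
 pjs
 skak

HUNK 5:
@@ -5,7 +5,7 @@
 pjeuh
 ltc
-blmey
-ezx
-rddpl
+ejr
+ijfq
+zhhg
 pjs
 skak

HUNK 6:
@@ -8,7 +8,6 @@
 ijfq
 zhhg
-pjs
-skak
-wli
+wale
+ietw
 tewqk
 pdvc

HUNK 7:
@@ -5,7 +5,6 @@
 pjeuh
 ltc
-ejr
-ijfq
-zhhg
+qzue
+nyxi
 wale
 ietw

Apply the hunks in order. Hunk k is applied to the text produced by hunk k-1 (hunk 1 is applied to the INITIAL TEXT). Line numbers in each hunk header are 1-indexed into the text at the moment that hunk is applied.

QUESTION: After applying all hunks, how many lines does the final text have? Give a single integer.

Hunk 1: at line 2 remove [bjyr] add [york,jtdlj,pjeuh] -> 13 lines: xijic axjg york jtdlj pjeuh ltc blmey ezx cjyc wli tewqk pdvc rlbuj
Hunk 2: at line 7 remove [cjyc] add [yoibo] -> 13 lines: xijic axjg york jtdlj pjeuh ltc blmey ezx yoibo wli tewqk pdvc rlbuj
Hunk 3: at line 7 remove [yoibo] add [hczy,pjs,skak] -> 15 lines: xijic axjg york jtdlj pjeuh ltc blmey ezx hczy pjs skak wli tewqk pdvc rlbuj
Hunk 4: at line 7 remove [hczy] add [rddpl] -> 15 lines: xijic axjg york jtdlj pjeuh ltc blmey ezx rddpl pjs skak wli tewqk pdvc rlbuj
Hunk 5: at line 5 remove [blmey,ezx,rddpl] add [ejr,ijfq,zhhg] -> 15 lines: xijic axjg york jtdlj pjeuh ltc ejr ijfq zhhg pjs skak wli tewqk pdvc rlbuj
Hunk 6: at line 8 remove [pjs,skak,wli] add [wale,ietw] -> 14 lines: xijic axjg york jtdlj pjeuh ltc ejr ijfq zhhg wale ietw tewqk pdvc rlbuj
Hunk 7: at line 5 remove [ejr,ijfq,zhhg] add [qzue,nyxi] -> 13 lines: xijic axjg york jtdlj pjeuh ltc qzue nyxi wale ietw tewqk pdvc rlbuj
Final line count: 13

Answer: 13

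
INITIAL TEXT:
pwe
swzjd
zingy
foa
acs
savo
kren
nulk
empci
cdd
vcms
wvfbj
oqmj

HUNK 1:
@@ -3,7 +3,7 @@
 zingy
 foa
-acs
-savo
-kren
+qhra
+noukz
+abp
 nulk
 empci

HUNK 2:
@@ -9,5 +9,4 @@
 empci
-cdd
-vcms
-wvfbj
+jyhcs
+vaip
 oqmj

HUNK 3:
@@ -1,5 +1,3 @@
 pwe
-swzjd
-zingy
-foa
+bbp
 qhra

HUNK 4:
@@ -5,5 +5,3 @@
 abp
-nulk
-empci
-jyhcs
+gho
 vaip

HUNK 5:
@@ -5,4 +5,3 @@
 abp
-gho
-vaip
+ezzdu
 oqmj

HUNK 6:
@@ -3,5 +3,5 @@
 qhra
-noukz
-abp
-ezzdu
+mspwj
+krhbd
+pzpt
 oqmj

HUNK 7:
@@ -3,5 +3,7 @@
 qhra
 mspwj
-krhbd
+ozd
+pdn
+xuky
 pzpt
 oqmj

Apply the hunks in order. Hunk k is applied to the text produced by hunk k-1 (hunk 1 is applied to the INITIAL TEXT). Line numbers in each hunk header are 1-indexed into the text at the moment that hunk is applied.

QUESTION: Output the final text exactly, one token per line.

Answer: pwe
bbp
qhra
mspwj
ozd
pdn
xuky
pzpt
oqmj

Derivation:
Hunk 1: at line 3 remove [acs,savo,kren] add [qhra,noukz,abp] -> 13 lines: pwe swzjd zingy foa qhra noukz abp nulk empci cdd vcms wvfbj oqmj
Hunk 2: at line 9 remove [cdd,vcms,wvfbj] add [jyhcs,vaip] -> 12 lines: pwe swzjd zingy foa qhra noukz abp nulk empci jyhcs vaip oqmj
Hunk 3: at line 1 remove [swzjd,zingy,foa] add [bbp] -> 10 lines: pwe bbp qhra noukz abp nulk empci jyhcs vaip oqmj
Hunk 4: at line 5 remove [nulk,empci,jyhcs] add [gho] -> 8 lines: pwe bbp qhra noukz abp gho vaip oqmj
Hunk 5: at line 5 remove [gho,vaip] add [ezzdu] -> 7 lines: pwe bbp qhra noukz abp ezzdu oqmj
Hunk 6: at line 3 remove [noukz,abp,ezzdu] add [mspwj,krhbd,pzpt] -> 7 lines: pwe bbp qhra mspwj krhbd pzpt oqmj
Hunk 7: at line 3 remove [krhbd] add [ozd,pdn,xuky] -> 9 lines: pwe bbp qhra mspwj ozd pdn xuky pzpt oqmj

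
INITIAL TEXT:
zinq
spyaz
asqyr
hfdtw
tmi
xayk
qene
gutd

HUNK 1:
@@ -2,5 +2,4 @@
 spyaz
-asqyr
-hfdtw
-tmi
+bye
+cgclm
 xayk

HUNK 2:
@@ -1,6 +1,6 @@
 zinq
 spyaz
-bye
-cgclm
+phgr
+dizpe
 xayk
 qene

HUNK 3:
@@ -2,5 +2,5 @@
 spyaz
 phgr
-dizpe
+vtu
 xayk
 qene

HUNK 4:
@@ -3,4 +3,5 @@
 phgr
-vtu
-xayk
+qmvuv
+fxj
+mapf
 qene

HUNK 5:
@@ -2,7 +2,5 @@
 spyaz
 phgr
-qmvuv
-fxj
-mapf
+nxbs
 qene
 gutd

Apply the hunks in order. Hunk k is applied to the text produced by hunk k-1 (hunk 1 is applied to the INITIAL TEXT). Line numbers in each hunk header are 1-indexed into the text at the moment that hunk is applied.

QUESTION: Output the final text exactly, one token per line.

Hunk 1: at line 2 remove [asqyr,hfdtw,tmi] add [bye,cgclm] -> 7 lines: zinq spyaz bye cgclm xayk qene gutd
Hunk 2: at line 1 remove [bye,cgclm] add [phgr,dizpe] -> 7 lines: zinq spyaz phgr dizpe xayk qene gutd
Hunk 3: at line 2 remove [dizpe] add [vtu] -> 7 lines: zinq spyaz phgr vtu xayk qene gutd
Hunk 4: at line 3 remove [vtu,xayk] add [qmvuv,fxj,mapf] -> 8 lines: zinq spyaz phgr qmvuv fxj mapf qene gutd
Hunk 5: at line 2 remove [qmvuv,fxj,mapf] add [nxbs] -> 6 lines: zinq spyaz phgr nxbs qene gutd

Answer: zinq
spyaz
phgr
nxbs
qene
gutd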